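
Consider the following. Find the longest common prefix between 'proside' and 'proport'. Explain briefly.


Compare from the start: 3 characters match: 'pro'. Mismatch at position 4: 's' vs 'p'.

pro


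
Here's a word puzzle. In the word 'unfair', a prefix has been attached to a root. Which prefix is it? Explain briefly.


The word 'unfair' = 'un' (prefix) + 'fair' (root). The prefix is 'un'.

un


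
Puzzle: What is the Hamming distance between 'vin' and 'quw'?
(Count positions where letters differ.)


Alignment:
Position 1: 'v' vs 'q' = DIFFER
Position 2: 'i' vs 'u' = DIFFER
Position 3: 'n' vs 'w' = DIFFER
Total differences: 3

3


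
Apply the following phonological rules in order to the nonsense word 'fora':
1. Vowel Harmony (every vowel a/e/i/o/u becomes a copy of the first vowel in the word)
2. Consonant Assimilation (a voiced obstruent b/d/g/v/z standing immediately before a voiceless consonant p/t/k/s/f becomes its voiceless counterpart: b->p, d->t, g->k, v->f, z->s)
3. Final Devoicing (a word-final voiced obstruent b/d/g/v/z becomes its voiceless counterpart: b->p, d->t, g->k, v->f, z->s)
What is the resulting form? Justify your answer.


Starting form: 'fora'
Rule 1: Vowel Harmony: all vowels become 'o' (matching first vowel). 'fora' -> 'foro'
Rule 2: Consonant Assimilation: no voiced obstruent (b/d/g/v/z) stands immediately before a voiceless consonant (p/t/k/s/f). No change.
Rule 3: Final Devoicing: the word ends in the vowel 'o', not a consonant. No change.
Final form: 'foro'

foro


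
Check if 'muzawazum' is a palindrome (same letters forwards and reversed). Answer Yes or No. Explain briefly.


Forward: 'muzawazum'
Reversed: 'muzawazum'
They are identical.

Yes


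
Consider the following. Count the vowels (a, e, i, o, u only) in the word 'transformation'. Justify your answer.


Vowels in 'transformation': a, o, a, i, o = 5 vowels.

5


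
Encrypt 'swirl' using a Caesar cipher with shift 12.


Shift each letter by 12: s -> e, w -> i, i -> u, r -> d, l -> x. Result: 'eiudx'.

eiudx


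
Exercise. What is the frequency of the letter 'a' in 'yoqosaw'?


Letter 'a' in 'yoqosaw': found at position(s) 6 = 1 occurrence(s).

1


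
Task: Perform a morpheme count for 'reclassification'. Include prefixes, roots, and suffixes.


Decomposition: re- (prefix) + class (root) + -ify (suffix) + -ation (suffix) = 4 morpheme(s)

4 morphemes


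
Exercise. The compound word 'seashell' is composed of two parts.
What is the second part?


Split 'seashell' into 'sea' + 'shell'. The second part is 'shell'.

shell


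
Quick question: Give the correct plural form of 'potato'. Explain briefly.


Apply rule: Add -es (consonant + o). 'potato' becomes 'potatoes'.

potatoes


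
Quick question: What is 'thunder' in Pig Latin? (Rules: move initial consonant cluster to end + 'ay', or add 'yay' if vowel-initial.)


'thunder': move consonant cluster 'th' to end and add 'ay': 'underthay'.

underthay


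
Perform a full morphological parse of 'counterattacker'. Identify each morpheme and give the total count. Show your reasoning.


Step 1: Identify prefix: 'counter' (meaning: against)
Step 2: Identify root: 'attack'
Step 3: Identify suffix(es): 'er'
Decomposition: counter- (prefix: against) + attack (root) + -er (suffix: one who)
Total morphemes: 3

3 morphemes (counter- (prefix: against) + attack (root) + -er (suffix: one who))


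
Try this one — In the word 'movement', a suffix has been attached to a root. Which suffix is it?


The word 'movement' = 'move' (root) + '-ment' (suffix). The suffix is '-ment'.

ment


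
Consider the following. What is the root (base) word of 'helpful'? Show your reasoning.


Remove suffix '-ful' from 'helpful' to get root 'help'.

help


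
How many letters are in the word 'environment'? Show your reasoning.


Spell out 'environment' and number each letter: e(1), n(2), v(3), i(4), r(5), o(6), n(7), m(8), e(9), n(10), t(11). Total: 11 letters.

11


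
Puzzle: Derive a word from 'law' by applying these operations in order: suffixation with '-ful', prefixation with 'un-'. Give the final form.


Step 1: Add suffix '-ful' to 'law' = 'lawful'
Step 2: Add prefix 'un-' to 'lawful' = 'unlawful'

unlawful


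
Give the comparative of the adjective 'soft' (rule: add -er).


Apply comparative formation (add -er): 'soft' -> 'softer'.

softer


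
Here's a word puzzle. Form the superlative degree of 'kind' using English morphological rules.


Apply superlative formation (add -est): 'kind' -> 'kindest'.

kindest


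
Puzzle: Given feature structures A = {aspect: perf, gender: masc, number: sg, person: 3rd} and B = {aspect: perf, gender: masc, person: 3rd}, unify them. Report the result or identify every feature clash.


Compare features:
aspect: A=perf vs B=perf -> unified: perf
gender: A=masc vs B=masc -> unified: masc
number: A=sg vs B=_ -> unified: sg
person: A=3rd vs B=3rd -> unified: 3rd
No clashes found.

Unified: {aspect: perf, gender: masc, number: sg, person: 3rd}


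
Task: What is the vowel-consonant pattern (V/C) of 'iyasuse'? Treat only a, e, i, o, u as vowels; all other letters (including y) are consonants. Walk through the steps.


Letter mapping: i = V, y = C, a = V, s = C, u = V, s = C, e = V.

VCVCVCV


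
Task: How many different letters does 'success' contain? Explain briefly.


Unique letters in 'success': {c, e, s, u} = 4 distinct letters.

4


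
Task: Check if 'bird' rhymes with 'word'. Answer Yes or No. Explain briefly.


Rime (stressed vowel + following sounds) of 'bird': -ird = /ɜːrd/
Rime of 'word': -ord = /ɜːrd/
/ɜːrd/ and /ɜːrd/ are the same ending sound, so the words rhyme.

Yes


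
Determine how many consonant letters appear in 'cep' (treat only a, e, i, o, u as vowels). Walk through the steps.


Consonants in 'cep': c, p = 2 consonants.

2


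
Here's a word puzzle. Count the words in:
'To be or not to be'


Split into words: To | be | or | not | to | be = 6 words.

6


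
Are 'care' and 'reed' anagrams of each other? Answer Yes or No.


Sorted letters of 'care': 'acer'
Sorted letters of 'reed': 'deer'
They do not match.

No


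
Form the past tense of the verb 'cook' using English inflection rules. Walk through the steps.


Apply rule: Add -ed. 'cook' becomes 'cooked'.

cooked


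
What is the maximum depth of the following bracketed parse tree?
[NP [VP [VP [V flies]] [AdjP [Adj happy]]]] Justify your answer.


Count bracket nesting levels:
'[' at pos 0: depth = 1
'[' at pos 4: depth = 2
'[' at pos 8: depth = 3
'[' at pos 12: depth = 4
'[' at pos 23: depth = 3
'[' at pos 29: depth = 4
Maximum depth reached: 4

4


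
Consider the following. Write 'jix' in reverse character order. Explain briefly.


Reverse 'jix' character by character: 'xij'.

xij


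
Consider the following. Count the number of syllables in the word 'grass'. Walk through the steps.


Break 'grass' into syllables: grass -> grass = 1 syllable

1 syllable


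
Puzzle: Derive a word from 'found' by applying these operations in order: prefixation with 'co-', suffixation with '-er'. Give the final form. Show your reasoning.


Step 1: Add prefix 'co-' to 'found' = 'cofound'
Step 2: Add suffix '-er' to 'cofound' = 'cofounder'

cofounder


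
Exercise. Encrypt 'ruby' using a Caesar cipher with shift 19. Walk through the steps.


Shift each letter by 19: r -> k, u -> n, b -> u, y -> r. Result: 'knur'.

knur


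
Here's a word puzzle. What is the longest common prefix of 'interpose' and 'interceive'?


Compare from the start: 5 characters match: 'inter'. Mismatch at position 6: 'p' vs 'c'.

inter


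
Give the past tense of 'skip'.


Apply rule: Double final consonant and add -ed. 'skip' becomes 'skipped'.

skipped


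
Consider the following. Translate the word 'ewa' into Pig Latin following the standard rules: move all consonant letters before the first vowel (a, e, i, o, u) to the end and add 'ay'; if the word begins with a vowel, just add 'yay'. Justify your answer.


'ewa' starts with a vowel, so add 'yay': 'ewayay'.

ewayay


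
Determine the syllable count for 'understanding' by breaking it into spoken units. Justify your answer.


Break 'understanding' into syllables: un-der-stand-ing -> un | der | stand | ing = 4 syllables

4 syllables


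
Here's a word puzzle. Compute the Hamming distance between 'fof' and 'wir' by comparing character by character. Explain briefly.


Alignment:
Position 1: 'f' vs 'w' = DIFFER
Position 2: 'o' vs 'i' = DIFFER
Position 3: 'f' vs 'r' = DIFFER
Total differences: 3

3


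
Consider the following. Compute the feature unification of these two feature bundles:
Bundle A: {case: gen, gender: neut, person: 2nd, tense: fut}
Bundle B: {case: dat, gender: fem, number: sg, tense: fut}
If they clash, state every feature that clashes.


Compare features:
case: A=gen vs B=dat -> CLASH
gender: A=neut vs B=fem -> CLASH
number: A=_ vs B=sg -> unified: sg
person: A=2nd vs B=_ -> unified: 2nd
tense: A=fut vs B=fut -> unified: fut
Clashes detected on features 'case' (gen vs dat) and 'gender' (neut vs fem); unification fails.

CLASH on 'case' (gen vs dat) and 'gender' (neut vs fem)


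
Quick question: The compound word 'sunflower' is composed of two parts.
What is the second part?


Split 'sunflower' into 'sun' + 'flower'. The second part is 'flower'.

flower


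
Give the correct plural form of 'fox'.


Apply rule: Add -es (sibilant/fricative ending). 'fox' becomes 'foxes'.

foxes


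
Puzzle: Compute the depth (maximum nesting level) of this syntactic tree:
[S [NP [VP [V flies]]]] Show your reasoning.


Count bracket nesting levels:
'[' at pos 0: depth = 1
'[' at pos 3: depth = 2
'[' at pos 7: depth = 3
'[' at pos 11: depth = 4
Maximum depth reached: 4

4


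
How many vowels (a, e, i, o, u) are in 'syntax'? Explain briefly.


Vowels in 'syntax': a = 1 vowels.

1


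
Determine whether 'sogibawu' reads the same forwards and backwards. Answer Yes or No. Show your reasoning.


Forward: 'sogibawu'
Reversed: 'uwabigos'
They differ.

No


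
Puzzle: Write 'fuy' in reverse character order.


Reverse 'fuy' character by character: 'yuf'.

yuf


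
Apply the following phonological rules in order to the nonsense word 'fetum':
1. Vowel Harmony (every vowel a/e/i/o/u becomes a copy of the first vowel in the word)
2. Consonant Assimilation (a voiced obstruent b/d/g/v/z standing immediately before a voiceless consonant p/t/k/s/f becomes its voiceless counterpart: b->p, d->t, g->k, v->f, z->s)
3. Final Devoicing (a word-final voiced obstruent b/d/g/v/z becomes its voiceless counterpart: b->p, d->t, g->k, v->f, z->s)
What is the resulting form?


Starting form: 'fetum'
Rule 1: Vowel Harmony: all vowels become 'e' (matching first vowel). 'fetum' -> 'fetem'
Rule 2: Consonant Assimilation: no voiced obstruent (b/d/g/v/z) stands immediately before a voiceless consonant (p/t/k/s/f). No change.
Rule 3: Final Devoicing: final consonant 'm' is not one of the voiced obstruents b/d/g/v/z. No change.
Final form: 'fetem'

fetem


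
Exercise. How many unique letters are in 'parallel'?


Unique letters in 'parallel': {a, e, l, p, r} = 5 distinct letters.

5


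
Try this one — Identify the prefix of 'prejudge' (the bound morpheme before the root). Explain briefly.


The word 'prejudge' = 'pre' (prefix) + 'judge' (root). The prefix is 'pre'.

pre


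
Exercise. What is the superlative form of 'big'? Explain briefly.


Apply superlative formation (double final consonant, add -est): 'big' -> 'biggest'.

biggest


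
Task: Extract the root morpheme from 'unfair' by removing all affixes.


Remove prefix 'un' from 'unfair' to get root 'fair'.

fair


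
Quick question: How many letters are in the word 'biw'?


Spell out 'biw' and number each letter: b(1), i(2), w(3). Total: 3 letters.

3


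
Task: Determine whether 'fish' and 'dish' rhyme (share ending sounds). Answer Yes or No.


Rime (stressed vowel + following sounds) of 'fish': -ish = /ɪʃ/
Rime of 'dish': -ish = /ɪʃ/
/ɪʃ/ and /ɪʃ/ are the same ending sound, so the words rhyme.

Yes


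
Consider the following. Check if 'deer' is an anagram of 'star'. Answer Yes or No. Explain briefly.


Sorted letters of 'deer': 'deer'
Sorted letters of 'star': 'arst'
They do not match.

No


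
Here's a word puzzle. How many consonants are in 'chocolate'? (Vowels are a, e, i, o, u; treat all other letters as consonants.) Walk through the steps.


Consonants in 'chocolate': c, h, c, l, t = 5 consonants.

5


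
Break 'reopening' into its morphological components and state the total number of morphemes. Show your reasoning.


Step 1: Identify prefix: 're' (meaning: again)
Step 2: Identify root: 'open'
Step 3: Identify suffix(es): 'ing'
Decomposition: re- (prefix: again) + open (root) + -ing (suffix: ongoing action)
Total morphemes: 3

3 morphemes (re- (prefix: again) + open (root) + -ing (suffix: ongoing action))


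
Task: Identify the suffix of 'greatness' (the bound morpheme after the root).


The word 'greatness' = 'great' (root) + '-ness' (suffix). The suffix is '-ness'.

ness


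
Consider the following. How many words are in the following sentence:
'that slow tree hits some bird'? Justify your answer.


Split into words: that | slow | tree | hits | some | bird = 6 words.

6


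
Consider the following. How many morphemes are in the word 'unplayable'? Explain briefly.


Decomposition: un- (prefix) + play (root) + -able (suffix) = 3 morpheme(s)

3 morphemes


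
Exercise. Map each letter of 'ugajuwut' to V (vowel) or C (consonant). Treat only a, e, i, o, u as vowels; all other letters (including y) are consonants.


Letter mapping: u = V, g = C, a = V, j = C, u = V, w = C, u = V, t = C.

VCVCVCVC


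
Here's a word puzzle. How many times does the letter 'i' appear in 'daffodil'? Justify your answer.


Letter 'i' in 'daffodil': found at position(s) 7 = 1 occurrence(s).

1


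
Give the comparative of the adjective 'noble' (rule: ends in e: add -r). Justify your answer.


Apply comparative formation (ends in e: add -r): 'noble' -> 'nobler'.

nobler


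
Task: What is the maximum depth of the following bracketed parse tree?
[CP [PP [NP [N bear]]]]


Count bracket nesting levels:
'[' at pos 0: depth = 1
'[' at pos 4: depth = 2
'[' at pos 8: depth = 3
'[' at pos 12: depth = 4
Maximum depth reached: 4

4


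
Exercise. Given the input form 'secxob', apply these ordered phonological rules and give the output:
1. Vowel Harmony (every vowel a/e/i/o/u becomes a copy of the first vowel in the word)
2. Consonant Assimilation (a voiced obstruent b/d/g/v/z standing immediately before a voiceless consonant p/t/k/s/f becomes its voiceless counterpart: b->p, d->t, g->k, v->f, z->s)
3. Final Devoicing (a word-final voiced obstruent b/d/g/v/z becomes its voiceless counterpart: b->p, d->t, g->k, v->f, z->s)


Starting form: 'secxob'
Rule 1: Vowel Harmony: all vowels become 'e' (matching first vowel). 'secxob' -> 'secxeb'
Rule 2: Consonant Assimilation: no voiced obstruent (b/d/g/v/z) stands immediately before a voiceless consonant (p/t/k/s/f). No change.
Rule 3: Final Devoicing: word-final voiced obstruent 'b' becomes voiceless 'p'. 'secxeb' -> 'secxep'
Final form: 'secxep'

secxep


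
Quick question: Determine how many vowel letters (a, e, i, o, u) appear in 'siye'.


Vowels in 'siye': i, e = 2 vowels.

2


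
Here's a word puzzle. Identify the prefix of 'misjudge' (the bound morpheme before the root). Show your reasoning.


The word 'misjudge' = 'mis' (prefix) + 'judge' (root). The prefix is 'mis'.

mis


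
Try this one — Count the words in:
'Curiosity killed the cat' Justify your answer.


Split into words: Curiosity | killed | the | cat = 4 words.

4


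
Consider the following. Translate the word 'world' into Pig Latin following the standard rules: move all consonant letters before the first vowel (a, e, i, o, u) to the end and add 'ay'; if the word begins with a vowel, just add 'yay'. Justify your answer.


'world': move consonant cluster 'w' to end and add 'ay': 'orldway'.

orldway


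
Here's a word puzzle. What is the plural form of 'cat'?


Apply rule: Add -s. 'cat' becomes 'cats'.

cats


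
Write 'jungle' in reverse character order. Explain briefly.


Reverse 'jungle' character by character: 'elgnuj'.

elgnuj


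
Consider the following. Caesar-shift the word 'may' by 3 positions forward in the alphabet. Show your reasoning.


Shift each letter by 3: m -> p, a -> d, y -> b. Result: 'pdb'.

pdb


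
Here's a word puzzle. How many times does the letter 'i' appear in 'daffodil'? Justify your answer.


Letter 'i' in 'daffodil': found at position(s) 7 = 1 occurrence(s).

1


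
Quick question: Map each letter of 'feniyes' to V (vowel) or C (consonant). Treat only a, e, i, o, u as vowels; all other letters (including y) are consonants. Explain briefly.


Letter mapping: f = C, e = V, n = C, i = V, y = C, e = V, s = C.

CVCVCVC


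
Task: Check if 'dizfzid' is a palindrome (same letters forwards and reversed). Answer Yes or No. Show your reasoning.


Forward: 'dizfzid'
Reversed: 'dizfzid'
They are identical.

Yes


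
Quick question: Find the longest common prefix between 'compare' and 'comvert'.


Compare from the start: 3 characters match: 'com'. Mismatch at position 4: 'p' vs 'v'.

com


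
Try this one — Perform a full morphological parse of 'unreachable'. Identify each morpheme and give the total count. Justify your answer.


Step 1: Identify prefix: 'un' (meaning: not/reverse)
Step 2: Identify root: 'reach'
Step 3: Identify suffix(es): 'able'
Decomposition: un- (prefix: not/reverse) + reach (root) + -able (suffix: capable of)
Total morphemes: 3

3 morphemes (un- (prefix: not/reverse) + reach (root) + -able (suffix: capable of))


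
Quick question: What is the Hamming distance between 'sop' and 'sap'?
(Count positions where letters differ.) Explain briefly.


Alignment:
Position 1: 's' vs 's' = match
Position 2: 'o' vs 'a' = DIFFER
Position 3: 'p' vs 'p' = match
Total differences: 1

1


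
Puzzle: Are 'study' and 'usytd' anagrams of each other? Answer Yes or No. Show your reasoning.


Sorted letters of 'study': 'dstuy'
Sorted letters of 'usytd': 'dstuy'
They match.

Yes


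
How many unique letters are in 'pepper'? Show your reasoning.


Unique letters in 'pepper': {e, p, r} = 3 distinct letters.

3


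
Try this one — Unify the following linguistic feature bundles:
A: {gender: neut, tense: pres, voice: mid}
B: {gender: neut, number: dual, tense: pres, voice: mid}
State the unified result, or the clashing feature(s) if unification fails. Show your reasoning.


Compare features:
gender: A=neut vs B=neut -> unified: neut
number: A=_ vs B=dual -> unified: dual
tense: A=pres vs B=pres -> unified: pres
voice: A=mid vs B=mid -> unified: mid
No clashes found.

Unified: {gender: neut, number: dual, tense: pres, voice: mid}


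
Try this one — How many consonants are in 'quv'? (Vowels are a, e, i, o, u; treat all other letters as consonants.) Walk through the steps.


Consonants in 'quv': q, v = 2 consonants.

2


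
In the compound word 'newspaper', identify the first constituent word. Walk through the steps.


Split 'newspaper' into 'news' + 'paper'. The first part is 'news'.

news


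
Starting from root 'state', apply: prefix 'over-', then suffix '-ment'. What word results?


Step 1: Add prefix 'over-' to 'state' = 'overstate'
Step 2: Add suffix '-ment' to 'overstate' = 'overstatement'

overstatement


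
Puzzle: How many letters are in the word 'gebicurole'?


Spell out 'gebicurole' and number each letter: g(1), e(2), b(3), i(4), c(5), u(6), r(7), o(8), l(9), e(10). Total: 10 letters.

10


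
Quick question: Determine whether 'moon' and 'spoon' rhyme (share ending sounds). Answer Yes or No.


Rime (stressed vowel + following sounds) of 'moon': -oon = /uːn/
Rime of 'spoon': -oon = /uːn/
/uːn/ and /uːn/ are the same ending sound, so the words rhyme.

Yes


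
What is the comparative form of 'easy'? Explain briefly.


Apply comparative formation (consonant + y: change y to i, add -er): 'easy' -> 'easier'.

easier


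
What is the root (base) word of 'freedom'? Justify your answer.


Remove suffix '-dom' from 'freedom' to get root 'free'.

free


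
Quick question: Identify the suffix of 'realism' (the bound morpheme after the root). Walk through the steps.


The word 'realism' = 'real' (root) + '-ism' (suffix). The suffix is '-ism'.

ism


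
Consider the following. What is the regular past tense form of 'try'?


Apply rule: Change -y to -ied. 'try' becomes 'tried'.

tried


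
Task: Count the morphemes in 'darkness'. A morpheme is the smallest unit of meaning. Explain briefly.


Decomposition: dark (root) + -ness (suffix) = 2 morpheme(s)

2 morphemes


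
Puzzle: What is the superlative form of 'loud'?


Apply superlative formation (add -est): 'loud' -> 'loudest'.

loudest


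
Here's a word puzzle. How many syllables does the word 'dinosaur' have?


Break 'dinosaur' into syllables: di-no-saur -> di | no | saur = 3 syllables

3 syllables


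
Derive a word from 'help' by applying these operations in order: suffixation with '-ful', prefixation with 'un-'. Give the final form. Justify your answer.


Step 1: Add suffix '-ful' to 'help' = 'helpful'
Step 2: Add prefix 'un-' to 'helpful' = 'unhelpful'

unhelpful


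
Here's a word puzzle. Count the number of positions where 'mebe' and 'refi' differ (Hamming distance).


Alignment:
Position 1: 'm' vs 'r' = DIFFER
Position 2: 'e' vs 'e' = match
Position 3: 'b' vs 'f' = DIFFER
Position 4: 'e' vs 'i' = DIFFER
Total differences: 3

3


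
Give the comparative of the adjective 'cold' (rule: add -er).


Apply comparative formation (add -er): 'cold' -> 'colder'.

colder


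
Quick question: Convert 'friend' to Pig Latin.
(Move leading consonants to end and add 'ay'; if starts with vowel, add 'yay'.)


'friend': move consonant cluster 'fr' to end and add 'ay': 'iendfray'.

iendfray


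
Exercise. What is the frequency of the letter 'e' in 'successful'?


Letter 'e' in 'successful': found at position(s) 5 = 1 occurrence(s).

1


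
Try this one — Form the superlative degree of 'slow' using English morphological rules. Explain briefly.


Apply superlative formation (add -est): 'slow' -> 'slowest'.

slowest


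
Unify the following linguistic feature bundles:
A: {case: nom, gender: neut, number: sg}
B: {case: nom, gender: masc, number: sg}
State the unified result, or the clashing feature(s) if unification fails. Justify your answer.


Compare features:
case: A=nom vs B=nom -> unified: nom
gender: A=neut vs B=masc -> CLASH
number: A=sg vs B=sg -> unified: sg
Clash detected on feature 'gender' (neut vs masc); unification fails.

CLASH on 'gender' (neut vs masc)


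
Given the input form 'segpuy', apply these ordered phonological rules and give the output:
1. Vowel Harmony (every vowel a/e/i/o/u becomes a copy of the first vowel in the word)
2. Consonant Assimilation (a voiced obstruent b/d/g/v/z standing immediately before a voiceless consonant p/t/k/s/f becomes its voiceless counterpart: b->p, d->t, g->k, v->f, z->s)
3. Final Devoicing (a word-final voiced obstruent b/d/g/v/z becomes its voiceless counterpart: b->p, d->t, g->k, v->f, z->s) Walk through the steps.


Starting form: 'segpuy'
Rule 1: Vowel Harmony: all vowels become 'e' (matching first vowel). 'segpuy' -> 'segpey'
Rule 2: Consonant Assimilation: voiced obstruent before voiceless consonant becomes voiceless ('gp' -> 'kp'). 'segpey' -> 'sekpey'
Rule 3: Final Devoicing: final consonant 'y' is not one of the voiced obstruents b/d/g/v/z. No change.
Final form: 'sekpey'

sekpey


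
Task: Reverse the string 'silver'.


Reverse 'silver' character by character: 'revlis'.

revlis


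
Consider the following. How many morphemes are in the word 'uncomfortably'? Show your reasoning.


Decomposition: un- (prefix) + comfort (root) + -able (suffix) + -ly (suffix) = 4 morpheme(s)

4 morphemes


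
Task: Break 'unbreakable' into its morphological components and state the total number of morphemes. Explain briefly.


Step 1: Identify prefix: 'un' (meaning: not/reverse)
Step 2: Identify root: 'break'
Step 3: Identify suffix(es): 'able'
Decomposition: un- (prefix: not/reverse) + break (root) + -able (suffix: capable of)
Total morphemes: 3

3 morphemes (un- (prefix: not/reverse) + break (root) + -able (suffix: capable of))


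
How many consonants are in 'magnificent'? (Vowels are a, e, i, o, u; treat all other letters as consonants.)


Consonants in 'magnificent': m, g, n, f, c, n, t = 7 consonants.

7


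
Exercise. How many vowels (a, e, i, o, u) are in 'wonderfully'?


Vowels in 'wonderfully': o, e, u = 3 vowels.

3


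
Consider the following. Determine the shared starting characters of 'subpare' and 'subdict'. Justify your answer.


Compare from the start: 3 characters match: 'sub'. Mismatch at position 4: 'p' vs 'd'.

sub


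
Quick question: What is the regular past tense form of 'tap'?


Apply rule: Double final consonant and add -ed. 'tap' becomes 'tapped'.

tapped


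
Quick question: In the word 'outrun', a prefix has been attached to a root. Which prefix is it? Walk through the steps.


The word 'outrun' = 'out' (prefix) + 'run' (root). The prefix is 'out'.

out


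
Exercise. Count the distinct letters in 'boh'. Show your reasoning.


Unique letters in 'boh': {b, h, o} = 3 distinct letters.

3


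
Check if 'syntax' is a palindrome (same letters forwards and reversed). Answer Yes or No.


Forward: 'syntax'
Reversed: 'xatnys'
They differ.

No


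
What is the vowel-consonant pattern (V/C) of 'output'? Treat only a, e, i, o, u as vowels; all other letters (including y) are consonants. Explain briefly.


Letter mapping: o = V, u = V, t = C, p = C, u = V, t = C.

VVCCVC


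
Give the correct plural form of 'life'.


Apply rule: Change -fe to -ves. 'life' becomes 'lives'.

lives


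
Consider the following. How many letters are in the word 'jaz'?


Spell out 'jaz' and number each letter: j(1), a(2), z(3). Total: 3 letters.

3


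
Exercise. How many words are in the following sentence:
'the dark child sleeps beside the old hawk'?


Split into words: the | dark | child | sleeps | beside | the | old | hawk = 8 words.

8


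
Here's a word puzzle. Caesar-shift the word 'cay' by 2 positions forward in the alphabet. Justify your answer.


Shift each letter by 2: c -> e, a -> c, y -> a. Result: 'eca'.

eca


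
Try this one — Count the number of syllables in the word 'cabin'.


Break 'cabin' into syllables: cab-in -> cab | in = 2 syllables

2 syllables


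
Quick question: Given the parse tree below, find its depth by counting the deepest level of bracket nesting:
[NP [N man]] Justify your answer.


Count bracket nesting levels:
'[' at pos 0: depth = 1
'[' at pos 4: depth = 2
Maximum depth reached: 2

2


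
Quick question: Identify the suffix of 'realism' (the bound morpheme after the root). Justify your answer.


The word 'realism' = 'real' (root) + '-ism' (suffix). The suffix is '-ism'.

ism


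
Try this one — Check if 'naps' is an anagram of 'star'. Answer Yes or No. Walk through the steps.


Sorted letters of 'naps': 'anps'
Sorted letters of 'star': 'arst'
They do not match.

No


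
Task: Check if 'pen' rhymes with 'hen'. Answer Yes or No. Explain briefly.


Rime (stressed vowel + following sounds) of 'pen': -en = /ɛn/
Rime of 'hen': -en = /ɛn/
/ɛn/ and /ɛn/ are the same ending sound, so the words rhyme.

Yes


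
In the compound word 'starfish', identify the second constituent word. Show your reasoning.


Split 'starfish' into 'star' + 'fish'. The second part is 'fish'.

fish


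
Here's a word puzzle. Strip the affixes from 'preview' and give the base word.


Remove prefix 'pre' from 'preview' to get root 'view'.

view


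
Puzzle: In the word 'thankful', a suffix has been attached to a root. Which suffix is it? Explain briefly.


The word 'thankful' = 'thank' (root) + '-ful' (suffix). The suffix is '-ful'.

ful


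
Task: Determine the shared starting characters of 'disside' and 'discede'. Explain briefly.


Compare from the start: 3 characters match: 'dis'. Mismatch at position 4: 's' vs 'c'.

dis


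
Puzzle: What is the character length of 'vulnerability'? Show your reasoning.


Spell out 'vulnerability' and number each letter: v(1), u(2), l(3), n(4), e(5), r(6), a(7), b(8), i(9), l(10), i(11), t(12), y(13). Total: 13 letters.

13


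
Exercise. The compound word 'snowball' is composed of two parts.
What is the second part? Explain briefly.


Split 'snowball' into 'snow' + 'ball'. The second part is 'ball'.

ball


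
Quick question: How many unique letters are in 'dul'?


Unique letters in 'dul': {d, l, u} = 3 distinct letters.

3


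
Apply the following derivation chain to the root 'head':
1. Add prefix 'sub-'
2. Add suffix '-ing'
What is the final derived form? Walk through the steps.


Step 1: Add prefix 'sub-' to 'head' = 'subhead'
Step 2: Add suffix '-ing' to 'subhead' = 'subheading'

subheading


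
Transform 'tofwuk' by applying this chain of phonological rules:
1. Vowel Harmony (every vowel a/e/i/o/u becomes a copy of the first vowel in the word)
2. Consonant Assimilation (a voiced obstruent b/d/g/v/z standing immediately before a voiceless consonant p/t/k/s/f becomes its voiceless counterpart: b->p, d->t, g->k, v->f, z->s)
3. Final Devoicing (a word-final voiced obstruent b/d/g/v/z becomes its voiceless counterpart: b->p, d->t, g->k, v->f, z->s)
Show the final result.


Starting form: 'tofwuk'
Rule 1: Vowel Harmony: all vowels become 'o' (matching first vowel). 'tofwuk' -> 'tofwok'
Rule 2: Consonant Assimilation: no voiced obstruent (b/d/g/v/z) stands immediately before a voiceless consonant (p/t/k/s/f). No change.
Rule 3: Final Devoicing: final consonant 'k' is not one of the voiced obstruents b/d/g/v/z. No change.
Final form: 'tofwok'

tofwok


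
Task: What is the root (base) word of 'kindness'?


Remove suffix '-ness' from 'kindness' to get root 'kind'.

kind


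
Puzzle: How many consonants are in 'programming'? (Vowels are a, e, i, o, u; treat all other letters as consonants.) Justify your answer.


Consonants in 'programming': p, r, g, r, m, m, n, g = 8 consonants.

8


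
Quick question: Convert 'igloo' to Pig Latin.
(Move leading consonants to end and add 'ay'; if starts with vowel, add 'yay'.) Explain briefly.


'igloo' starts with a vowel, so add 'yay': 'iglooyay'.

iglooyay


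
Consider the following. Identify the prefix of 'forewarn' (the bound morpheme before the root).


The word 'forewarn' = 'fore' (prefix) + 'warn' (root). The prefix is 'fore'.

fore


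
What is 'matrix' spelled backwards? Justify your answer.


Reverse 'matrix' character by character: 'xirtam'.

xirtam


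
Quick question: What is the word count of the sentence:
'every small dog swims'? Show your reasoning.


Split into words: every | small | dog | swims = 4 words.

4


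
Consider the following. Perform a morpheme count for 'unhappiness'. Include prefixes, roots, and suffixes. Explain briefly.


Decomposition: un- (prefix) + happy (root) + -ness (suffix) = 3 morpheme(s)

3 morphemes


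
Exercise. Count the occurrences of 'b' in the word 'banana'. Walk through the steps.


Letter 'b' in 'banana': found at position(s) 1 = 1 occurrence(s).

1


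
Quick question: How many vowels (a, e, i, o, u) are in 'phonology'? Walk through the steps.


Vowels in 'phonology': o, o, o = 3 vowels.

3


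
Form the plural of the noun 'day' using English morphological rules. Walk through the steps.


Apply rule: Add -s. 'day' becomes 'days'.

days


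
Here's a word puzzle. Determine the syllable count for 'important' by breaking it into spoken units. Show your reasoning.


Break 'important' into syllables: im-por-tant -> im | por | tant = 3 syllables

3 syllables


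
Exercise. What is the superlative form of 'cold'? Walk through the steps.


Apply superlative formation (add -est): 'cold' -> 'coldest'.

coldest


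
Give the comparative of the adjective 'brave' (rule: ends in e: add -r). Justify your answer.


Apply comparative formation (ends in e: add -r): 'brave' -> 'braver'.

braver


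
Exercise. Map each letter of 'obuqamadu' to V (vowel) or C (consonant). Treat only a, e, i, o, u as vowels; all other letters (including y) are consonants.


Letter mapping: o = V, b = C, u = V, q = C, a = V, m = C, a = V, d = C, u = V.

VCVCVCVCV


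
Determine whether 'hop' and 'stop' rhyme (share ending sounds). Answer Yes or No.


Rime (stressed vowel + following sounds) of 'hop': -op = /ɒp/
Rime of 'stop': -op = /ɒp/
/ɒp/ and /ɒp/ are the same ending sound, so the words rhyme.

Yes


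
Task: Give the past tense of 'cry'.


Apply rule: Change -y to -ied. 'cry' becomes 'cried'.

cried


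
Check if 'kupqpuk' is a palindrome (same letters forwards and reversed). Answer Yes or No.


Forward: 'kupqpuk'
Reversed: 'kupqpuk'
They are identical.

Yes


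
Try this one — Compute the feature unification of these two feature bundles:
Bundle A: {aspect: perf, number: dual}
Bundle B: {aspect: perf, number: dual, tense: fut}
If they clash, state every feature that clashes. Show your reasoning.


Compare features:
aspect: A=perf vs B=perf -> unified: perf
number: A=dual vs B=dual -> unified: dual
tense: A=_ vs B=fut -> unified: fut
No clashes found.

Unified: {aspect: perf, number: dual, tense: fut}


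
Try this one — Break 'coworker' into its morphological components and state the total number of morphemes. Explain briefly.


Step 1: Identify prefix: 'co' (meaning: together)
Step 2: Identify root: 'work'
Step 3: Identify suffix(es): 'er'
Decomposition: co- (prefix: together) + work (root) + -er (suffix: one who)
Total morphemes: 3

3 morphemes (co- (prefix: together) + work (root) + -er (suffix: one who))


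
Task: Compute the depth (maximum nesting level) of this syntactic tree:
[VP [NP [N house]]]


Count bracket nesting levels:
'[' at pos 0: depth = 1
'[' at pos 4: depth = 2
'[' at pos 8: depth = 3
Maximum depth reached: 3

3


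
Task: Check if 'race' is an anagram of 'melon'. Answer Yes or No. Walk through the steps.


Sorted letters of 'race': 'acer'
Sorted letters of 'melon': 'elmno'
They do not match.

No


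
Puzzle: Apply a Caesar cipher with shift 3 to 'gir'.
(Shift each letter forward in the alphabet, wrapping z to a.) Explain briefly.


Shift each letter by 3: g -> j, i -> l, r -> u. Result: 'jlu'.

jlu


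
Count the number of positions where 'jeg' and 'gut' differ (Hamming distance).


Alignment:
Position 1: 'j' vs 'g' = DIFFER
Position 2: 'e' vs 'u' = DIFFER
Position 3: 'g' vs 't' = DIFFER
Total differences: 3

3


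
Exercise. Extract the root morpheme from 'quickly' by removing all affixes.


Remove suffix '-ly' from 'quickly' to get root 'quick'.

quick


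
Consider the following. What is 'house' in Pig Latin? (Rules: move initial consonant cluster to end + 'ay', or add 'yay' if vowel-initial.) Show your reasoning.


'house': move consonant cluster 'h' to end and add 'ay': 'ousehay'.

ousehay


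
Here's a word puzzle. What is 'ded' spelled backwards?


Reverse 'ded' character by character: 'ded'.

ded


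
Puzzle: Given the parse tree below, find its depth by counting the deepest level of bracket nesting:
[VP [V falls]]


Count bracket nesting levels:
'[' at pos 0: depth = 1
'[' at pos 4: depth = 2
Maximum depth reached: 2

2


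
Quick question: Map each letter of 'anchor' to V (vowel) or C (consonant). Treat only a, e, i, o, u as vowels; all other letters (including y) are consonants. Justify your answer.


Letter mapping: a = V, n = C, c = C, h = C, o = V, r = C.

VCCCVC


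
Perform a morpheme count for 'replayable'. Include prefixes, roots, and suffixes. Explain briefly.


Decomposition: re- (prefix) + play (root) + -able (suffix) = 3 morpheme(s)

3 morphemes


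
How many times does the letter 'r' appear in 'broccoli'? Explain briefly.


Letter 'r' in 'broccoli': found at position(s) 2 = 1 occurrence(s).

1


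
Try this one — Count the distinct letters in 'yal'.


Unique letters in 'yal': {a, l, y} = 3 distinct letters.

3


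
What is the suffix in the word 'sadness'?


The word 'sadness' = 'sad' (root) + '-ness' (suffix). The suffix is '-ness'.

ness


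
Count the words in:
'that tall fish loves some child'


Split into words: that | tall | fish | loves | some | child = 6 words.

6


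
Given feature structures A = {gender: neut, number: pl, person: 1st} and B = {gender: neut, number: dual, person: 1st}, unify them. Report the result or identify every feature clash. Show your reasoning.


Compare features:
gender: A=neut vs B=neut -> unified: neut
number: A=pl vs B=dual -> CLASH
person: A=1st vs B=1st -> unified: 1st
Clash detected on feature 'number' (pl vs dual); unification fails.

CLASH on 'number' (pl vs dual)


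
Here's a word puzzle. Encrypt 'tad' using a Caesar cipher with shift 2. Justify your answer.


Shift each letter by 2: t -> v, a -> c, d -> f. Result: 'vcf'.

vcf


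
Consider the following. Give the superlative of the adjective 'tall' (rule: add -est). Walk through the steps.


Apply superlative formation (add -est): 'tall' -> 'tallest'.

tallest


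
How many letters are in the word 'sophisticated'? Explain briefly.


Spell out 'sophisticated' and number each letter: s(1), o(2), p(3), h(4), i(5), s(6), t(7), i(8), c(9), a(10), t(11), e(12), d(13). Total: 13 letters.

13


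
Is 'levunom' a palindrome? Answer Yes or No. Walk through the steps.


Forward: 'levunom'
Reversed: 'monuvel'
They differ.

No


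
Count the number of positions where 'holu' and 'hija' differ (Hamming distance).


Alignment:
Position 1: 'h' vs 'h' = match
Position 2: 'o' vs 'i' = DIFFER
Position 3: 'l' vs 'j' = DIFFER
Position 4: 'u' vs 'a' = DIFFER
Total differences: 3

3


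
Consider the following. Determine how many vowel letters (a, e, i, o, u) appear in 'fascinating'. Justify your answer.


Vowels in 'fascinating': a, i, a, i = 4 vowels.

4


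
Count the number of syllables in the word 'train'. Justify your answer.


Break 'train' into syllables: train -> train = 1 syllable

1 syllable


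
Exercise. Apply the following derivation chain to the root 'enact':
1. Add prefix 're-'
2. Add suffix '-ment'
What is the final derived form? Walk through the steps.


Step 1: Add prefix 're-' to 'enact' = 'reenact'
Step 2: Add suffix '-ment' to 'reenact' = 'reenactment'

reenactment


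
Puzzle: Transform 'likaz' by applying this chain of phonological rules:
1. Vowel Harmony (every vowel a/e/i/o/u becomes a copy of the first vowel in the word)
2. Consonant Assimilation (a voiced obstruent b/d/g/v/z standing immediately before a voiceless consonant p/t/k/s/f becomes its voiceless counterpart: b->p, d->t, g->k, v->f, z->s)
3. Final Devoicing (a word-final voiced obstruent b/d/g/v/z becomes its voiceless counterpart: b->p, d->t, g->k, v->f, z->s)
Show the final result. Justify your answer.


Starting form: 'likaz'
Rule 1: Vowel Harmony: all vowels become 'i' (matching first vowel). 'likaz' -> 'likiz'
Rule 2: Consonant Assimilation: no voiced obstruent (b/d/g/v/z) stands immediately before a voiceless consonant (p/t/k/s/f). No change.
Rule 3: Final Devoicing: word-final voiced obstruent 'z' becomes voiceless 's'. 'likiz' -> 'likis'
Final form: 'likis'

likis
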